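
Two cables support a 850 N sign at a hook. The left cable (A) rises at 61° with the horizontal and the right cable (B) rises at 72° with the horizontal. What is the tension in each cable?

T_A = 359.1 N, T_B = 563.5 N

ΣF_x = 0: −T_A·cos61° + T_B·cos72° = 0 → T_B = 1.56888·T_A.
ΣF_y = 0: T_A·sin61° + T_B·sin72° = 850.
Substitute: T_A·(0.87462 + 1.56888·0.951057) = 850 → T_A = 359.148 ≈ 359.1 N.
Then T_B = 1.56888 × 359.148 = 563.5 N.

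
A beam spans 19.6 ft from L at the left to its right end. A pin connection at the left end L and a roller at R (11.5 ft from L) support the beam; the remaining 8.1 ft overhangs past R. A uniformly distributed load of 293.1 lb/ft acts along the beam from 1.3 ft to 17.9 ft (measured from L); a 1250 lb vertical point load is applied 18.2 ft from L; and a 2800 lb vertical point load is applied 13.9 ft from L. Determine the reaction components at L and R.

L_x = 0, L_y = -508.8 lb, R_y = 9424 lb

Resultant of the distributed load: 293.1 × 16.6 = 4865.46 lb at 9.6 ft from L.
Moments about L: R_y·11.5 − (293.1·16.6)·9.6 − 1250·18.2 − 2800·13.9 = 0 → R_y = 108378.416/11.5 = 9424.21 ≈ 9424 lb.
ΣF_y = 0: L_y + 9424.21 − 293.1·16.6 − 1250 − 2800 = 0 → L_y = -508.8 lb.
ΣF_x = 0: no horizontal applied forces, so L_x = 0.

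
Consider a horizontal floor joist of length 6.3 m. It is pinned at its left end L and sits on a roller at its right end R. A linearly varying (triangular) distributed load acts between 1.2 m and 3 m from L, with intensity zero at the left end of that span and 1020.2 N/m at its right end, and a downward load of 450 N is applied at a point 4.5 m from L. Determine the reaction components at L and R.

L_x = 0, L_y = 697.0 N, R_y = 671.2 N

Resultant of the triangular load: ½ × 1020.2 × 1.8 = 918.18 N, acting at 2.4 m from L (one-third of the span from the peak).
Moments about L: R_y·6.3 − (½·1020.2·1.8)·2.4 − 450·4.5 = 0 → R_y = 4228.632/6.3 = 671.211 ≈ 671.2 N.
ΣF_y = 0: L_y + 671.211 − ½·1020.2·1.8 − 450 = 0 → L_y = 697.0 N.
ΣF_x = 0: no horizontal applied forces, so L_x = 0.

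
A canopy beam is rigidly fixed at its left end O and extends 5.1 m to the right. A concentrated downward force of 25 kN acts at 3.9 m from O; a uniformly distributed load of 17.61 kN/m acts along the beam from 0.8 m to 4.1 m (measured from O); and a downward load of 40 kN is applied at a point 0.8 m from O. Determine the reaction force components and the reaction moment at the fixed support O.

O_x = 0, O_y = 123.1 kN, M_O = 271.9 kN·m

Resultant of the distributed load: 17.61 × 3.3 = 58.113 kN at 2.45 m from O.
ΣF_x = 0: O_x = 0.
ΣF_y = 0: O_y − 25 − 17.61·3.3 − 40 = 0 → O_y = 123.1 kN.
ΣM about O: M_O − 25·3.9 − (17.61·3.3)·2.45 − 40·0.8 = 0 → M_O = 271.9 kN·m.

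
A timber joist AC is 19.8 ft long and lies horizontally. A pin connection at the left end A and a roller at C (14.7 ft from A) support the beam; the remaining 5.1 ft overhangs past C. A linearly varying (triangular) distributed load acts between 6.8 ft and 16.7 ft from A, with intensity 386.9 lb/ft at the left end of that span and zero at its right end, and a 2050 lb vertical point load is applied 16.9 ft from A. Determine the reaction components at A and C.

A_x = 0, A_y = 292.5 lb, C_y = 3673 lb

Resultant of the triangular load: ½ × 386.9 × 9.9 = 1915.155 lb, acting at 10.1 ft from A (one-third of the span from the peak).
ΣM about A: C_y·14.7 − (½·386.9·9.9)·10.1 − 2050·16.9 = 0 → C_y = 53988.0655/14.7 = 3672.66 ≈ 3673 lb.
ΣF_y = 0: A_y + 3672.66 − ½·386.9·9.9 − 2050 = 0 → A_y = 292.5 lb.
ΣF_x = 0: no horizontal applied forces, so A_x = 0.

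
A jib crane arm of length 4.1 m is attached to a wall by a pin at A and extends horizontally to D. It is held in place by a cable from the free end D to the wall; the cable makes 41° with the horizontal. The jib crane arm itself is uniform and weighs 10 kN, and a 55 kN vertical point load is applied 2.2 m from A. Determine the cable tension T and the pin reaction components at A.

ΣM about A: T·sin41°·4.1 − 10·2.05 − 55·2.2 = 0 → T = 141.5/(4.1·0.656059) = 52.6053 ≈ 52.61 kN.
ΣF_x = 0: A_x − T·cos41° = 0 → A_x = 52.6053 × 0.75471 = 39.70 kN.
ΣF_y = 0: A_y + T·sin41° − 10 − 55 = 0 → A_y = 65 − 52.6053 × 0.656059 = 30.49 kN.

T = 52.61 kN, A_x = 39.70 kN, A_y = 30.49 kN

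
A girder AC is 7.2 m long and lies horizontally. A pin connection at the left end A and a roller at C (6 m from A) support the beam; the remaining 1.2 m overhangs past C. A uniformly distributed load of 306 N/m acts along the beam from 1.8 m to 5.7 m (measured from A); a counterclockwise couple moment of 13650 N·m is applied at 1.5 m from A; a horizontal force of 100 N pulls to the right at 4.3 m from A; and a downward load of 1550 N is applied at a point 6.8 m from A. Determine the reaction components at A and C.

A_x = -100.0 N, A_y = 2516 N, C_y = 227.5 N

Resultant of the distributed load: 306 × 3.9 = 1193.4 N at 3.75 m from A.
Taking moments about A: C_y·6 − (306·3.9)·3.75 + 13650 − 1550·6.8 = 0 → C_y = 1365.25/6 = 227.542 ≈ 227.5 N.
ΣF_y = 0: A_y + 227.542 − 306·3.9 − 1550 = 0 → A_y = 2516 N.
ΣF_x = 0: A_x + 100 = 0 → A_x = -100.0 N.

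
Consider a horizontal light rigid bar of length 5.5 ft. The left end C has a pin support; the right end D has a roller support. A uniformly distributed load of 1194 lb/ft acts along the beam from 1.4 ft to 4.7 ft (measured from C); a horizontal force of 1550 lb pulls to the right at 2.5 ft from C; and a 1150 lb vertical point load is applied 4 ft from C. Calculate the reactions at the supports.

C_x = -1550 lb, C_y = 2069 lb, D_y = 3021 lb

Resultant of the distributed load: 1194 × 3.3 = 3940.2 lb at 3.05 ft from C.
Taking moments about C: D_y·5.5 − (1194·3.3)·3.05 − 1150·4 = 0 → D_y = 16617.61/5.5 = 3021.38 ≈ 3021 lb.
ΣF_y = 0: C_y + 3021.38 − 1194·3.3 − 1150 = 0 → C_y = 2069 lb.
ΣF_x = 0: C_x + 1550 = 0 → C_x = -1550 lb.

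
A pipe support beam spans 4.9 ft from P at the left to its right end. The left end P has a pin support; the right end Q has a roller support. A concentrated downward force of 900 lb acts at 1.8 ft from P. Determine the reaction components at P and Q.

P_x = 0, P_y = 569.4 lb, Q_y = 330.6 lb

Moments about P: Q_y·4.9 − 900·1.8 = 0 → Q_y = 1620/4.9 = 330.612 ≈ 330.6 lb.
ΣF_y = 0: P_y + 330.612 − 900 = 0 → P_y = 569.4 lb.
ΣF_x = 0: no horizontal applied forces, so P_x = 0.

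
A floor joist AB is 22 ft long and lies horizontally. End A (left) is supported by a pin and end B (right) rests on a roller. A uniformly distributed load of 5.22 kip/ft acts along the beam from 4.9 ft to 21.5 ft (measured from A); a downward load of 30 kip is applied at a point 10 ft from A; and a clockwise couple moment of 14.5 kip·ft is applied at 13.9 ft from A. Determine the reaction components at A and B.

A_x = 0, A_y = 50.37 kip, B_y = 66.29 kip

Resultant of the distributed load: 5.22 × 16.6 = 86.652 kip at 13.2 ft from A.
Taking moments about A: B_y·22 − (5.22·16.6)·13.2 − 30·10 − 14.5 = 0 → B_y = 1458.3064/22 = 66.2867 ≈ 66.29 kip.
ΣF_y = 0: A_y + 66.2867 − 5.22·16.6 − 30 = 0 → A_y = 50.37 kip.
ΣF_x = 0: no horizontal applied forces, so A_x = 0.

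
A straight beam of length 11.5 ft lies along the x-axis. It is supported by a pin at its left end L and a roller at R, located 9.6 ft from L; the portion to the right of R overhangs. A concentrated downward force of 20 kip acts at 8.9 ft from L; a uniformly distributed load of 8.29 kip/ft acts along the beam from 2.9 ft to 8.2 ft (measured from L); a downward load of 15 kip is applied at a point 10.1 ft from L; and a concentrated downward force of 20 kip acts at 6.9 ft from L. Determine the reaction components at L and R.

L_x = 0, L_y = 24.84 kip, R_y = 74.10 kip

Resultant of the distributed load: 8.29 × 5.3 = 43.937 kip at 5.55 ft from L.
Moments about L: R_y·9.6 − 20·8.9 − (8.29·5.3)·5.55 − 15·10.1 − 20·6.9 = 0 → R_y = 711.35035/9.6 = 74.099 ≈ 74.10 kip.
ΣF_y = 0: L_y + 74.099 − 20 − 8.29·5.3 − 15 − 20 = 0 → L_y = 24.84 kip.
ΣF_x = 0: no horizontal applied forces, so L_x = 0.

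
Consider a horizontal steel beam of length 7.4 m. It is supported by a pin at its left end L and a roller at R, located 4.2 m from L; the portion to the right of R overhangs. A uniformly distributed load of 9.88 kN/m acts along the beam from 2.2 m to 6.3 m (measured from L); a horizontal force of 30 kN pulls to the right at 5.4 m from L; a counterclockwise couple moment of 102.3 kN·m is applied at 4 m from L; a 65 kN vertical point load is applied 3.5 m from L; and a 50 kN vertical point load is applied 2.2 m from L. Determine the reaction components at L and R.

Resultant of the distributed load: 9.88 × 4.1 = 40.508 kN at 4.25 m from L.
ΣM about L: R_y·4.2 − (9.88·4.1)·4.25 + 102.3 − 65·3.5 − 50·2.2 = 0 → R_y = 407.359/4.2 = 96.9902 ≈ 96.99 kN.
ΣF_y = 0: L_y + 96.9902 − 9.88·4.1 − 65 − 50 = 0 → L_y = 58.52 kN.
ΣF_x = 0: L_x + 30 = 0 → L_x = -30.00 kN.

L_x = -30.00 kN, L_y = 58.52 kN, R_y = 96.99 kN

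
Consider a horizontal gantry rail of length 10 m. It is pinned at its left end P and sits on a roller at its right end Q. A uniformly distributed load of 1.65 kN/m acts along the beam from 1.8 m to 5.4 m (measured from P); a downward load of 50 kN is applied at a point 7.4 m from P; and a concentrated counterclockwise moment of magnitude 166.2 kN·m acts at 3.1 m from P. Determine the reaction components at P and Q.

P_x = 0, P_y = 33.42 kN, Q_y = 22.52 kN

Resultant of the distributed load: 1.65 × 3.6 = 5.94 kN at 3.6 m from P.
ΣM about P: Q_y·10 − (1.65·3.6)·3.6 − 50·7.4 + 166.2 = 0 → Q_y = 225.184/10 = 22.5184 ≈ 22.52 kN.
ΣF_y = 0: P_y + 22.5184 − 1.65·3.6 − 50 = 0 → P_y = 33.42 kN.
ΣF_x = 0: no horizontal applied forces, so P_x = 0.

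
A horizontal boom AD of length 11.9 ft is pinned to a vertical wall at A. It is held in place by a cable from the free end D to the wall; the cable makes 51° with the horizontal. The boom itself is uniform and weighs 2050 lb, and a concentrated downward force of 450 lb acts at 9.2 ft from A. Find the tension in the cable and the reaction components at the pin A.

T = 1767 lb, A_x = 1112 lb, A_y = 1127 lb

ΣM about A: T·sin51°·11.9 − 2050·5.95 − 450·9.2 = 0 → T = 16337.5/(11.9·0.777146) = 1766.59 ≈ 1767 lb.
ΣF_x = 0: A_x − T·cos51° = 0 → A_x = 1766.59 × 0.62932 = 1112 lb.
ΣF_y = 0: A_y + T·sin51° − 2050 − 450 = 0 → A_y = 2500 − 1766.59 × 0.777146 = 1127 lb.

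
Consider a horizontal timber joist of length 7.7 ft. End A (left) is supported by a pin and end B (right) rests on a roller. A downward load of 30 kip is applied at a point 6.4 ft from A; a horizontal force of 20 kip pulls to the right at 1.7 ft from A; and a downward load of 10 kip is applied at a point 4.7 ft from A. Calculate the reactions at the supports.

A_x = -20.00 kip, A_y = 8.961 kip, B_y = 31.04 kip

Taking moments about A: B_y·7.7 − 30·6.4 − 10·4.7 = 0 → B_y = 239/7.7 = 31.039 ≈ 31.04 kip.
ΣF_y = 0: A_y + 31.039 − 30 − 10 = 0 → A_y = 8.961 kip.
ΣF_x = 0: A_x + 20 = 0 → A_x = -20.00 kip.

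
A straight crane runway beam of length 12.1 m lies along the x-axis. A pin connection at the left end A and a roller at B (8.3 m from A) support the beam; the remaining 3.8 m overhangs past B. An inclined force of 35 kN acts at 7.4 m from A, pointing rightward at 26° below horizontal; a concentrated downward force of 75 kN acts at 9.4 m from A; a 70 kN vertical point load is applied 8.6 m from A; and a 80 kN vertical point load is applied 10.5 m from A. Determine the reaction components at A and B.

ΣM about A: B_y·8.3 − 35·sin26°·7.4 − 75·9.4 − 70·8.6 − 80·10.5 = 0 → B_y = 2260.54/8.3 = 272.354 ≈ 272.4 kN.
ΣF_y = 0: A_y + 272.354 − 35·sin26° − 75 − 70 − 80 = 0 → A_y = -32.01 kN.
ΣF_x = 0: A_x + 35·cos26° = 0 → A_x = -31.46 kN.

A_x = -31.46 kN, A_y = -32.01 kN, B_y = 272.4 kN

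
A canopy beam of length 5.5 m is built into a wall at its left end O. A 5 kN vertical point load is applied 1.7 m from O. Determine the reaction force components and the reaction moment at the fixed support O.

O_x = 0, O_y = 5.000 kN, M_O = 8.500 kN·m

ΣF_x = 0: O_x = 0.
ΣF_y = 0: O_y − 5 = 0 → O_y = 5.000 kN.
ΣM about O: M_O − 5·1.7 = 0 → M_O = 8.500 kN·m.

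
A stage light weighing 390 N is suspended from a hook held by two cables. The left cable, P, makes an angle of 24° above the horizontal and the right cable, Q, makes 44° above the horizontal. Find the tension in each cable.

T_P = 302.6 N, T_Q = 384.3 N

ΣF_x = 0: −T_P·cos24° + T_Q·cos44° = 0 → T_Q = 1.26998·T_P.
ΣF_y = 0: T_P·sin24° + T_Q·sin44° = 390.
Substitute: T_P·(0.406737 + 1.26998·0.694658) = 390 → T_P = 302.574 ≈ 302.6 N.
Then T_Q = 1.26998 × 302.574 = 384.3 N.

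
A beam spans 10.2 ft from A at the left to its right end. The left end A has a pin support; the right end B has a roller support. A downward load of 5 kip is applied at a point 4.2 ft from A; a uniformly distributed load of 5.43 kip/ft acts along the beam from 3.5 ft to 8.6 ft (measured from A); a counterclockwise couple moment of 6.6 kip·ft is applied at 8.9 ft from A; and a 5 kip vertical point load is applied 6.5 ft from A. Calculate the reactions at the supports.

A_x = 0, A_y = 16.67 kip, B_y = 21.02 kip

Resultant of the distributed load: 5.43 × 5.1 = 27.693 kip at 6.05 ft from A.
Moments about A: B_y·10.2 − 5·4.2 − (5.43·5.1)·6.05 + 6.6 − 5·6.5 = 0 → B_y = 214.44265/10.2 = 21.0238 ≈ 21.02 kip.
ΣF_y = 0: A_y + 21.0238 − 5 − 5.43·5.1 − 5 = 0 → A_y = 16.67 kip.
ΣF_x = 0: no horizontal applied forces, so A_x = 0.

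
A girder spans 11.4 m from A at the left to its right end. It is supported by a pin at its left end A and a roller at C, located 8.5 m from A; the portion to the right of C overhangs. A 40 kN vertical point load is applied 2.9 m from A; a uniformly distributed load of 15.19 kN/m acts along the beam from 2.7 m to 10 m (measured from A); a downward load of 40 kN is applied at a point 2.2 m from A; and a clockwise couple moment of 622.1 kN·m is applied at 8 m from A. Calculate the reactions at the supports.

A_x = 0, A_y = 10.86 kN, C_y = 180.0 kN

Resultant of the distributed load: 15.19 × 7.3 = 110.887 kN at 6.35 m from A.
Moments about A: C_y·8.5 − 40·2.9 − (15.19·7.3)·6.35 − 40·2.2 − 622.1 = 0 → C_y = 1530.23245/8.5 = 180.027 ≈ 180.0 kN.
ΣF_y = 0: A_y + 180.027 − 40 − 15.19·7.3 − 40 = 0 → A_y = 10.86 kN.
ΣF_x = 0: no horizontal applied forces, so A_x = 0.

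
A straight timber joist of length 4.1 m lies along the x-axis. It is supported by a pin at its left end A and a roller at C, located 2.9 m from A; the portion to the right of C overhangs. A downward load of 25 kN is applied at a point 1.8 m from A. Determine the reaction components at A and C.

A_x = 0, A_y = 9.483 kN, C_y = 15.52 kN

ΣM about A: C_y·2.9 − 25·1.8 = 0 → C_y = 45/2.9 = 15.5172 ≈ 15.52 kN.
ΣF_y = 0: A_y + 15.5172 − 25 = 0 → A_y = 9.483 kN.
ΣF_x = 0: no horizontal applied forces, so A_x = 0.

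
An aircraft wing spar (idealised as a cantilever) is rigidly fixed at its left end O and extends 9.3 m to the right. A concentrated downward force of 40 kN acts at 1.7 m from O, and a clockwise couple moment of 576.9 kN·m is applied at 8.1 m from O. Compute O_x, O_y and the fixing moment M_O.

O_x = 0, O_y = 40.00 kN, M_O = 644.9 kN·m

ΣF_x = 0: O_x = 0.
ΣF_y = 0: O_y − 40 = 0 → O_y = 40.00 kN.
ΣM about O: M_O − 40·1.7 − 576.9 = 0 → M_O = 644.9 kN·m.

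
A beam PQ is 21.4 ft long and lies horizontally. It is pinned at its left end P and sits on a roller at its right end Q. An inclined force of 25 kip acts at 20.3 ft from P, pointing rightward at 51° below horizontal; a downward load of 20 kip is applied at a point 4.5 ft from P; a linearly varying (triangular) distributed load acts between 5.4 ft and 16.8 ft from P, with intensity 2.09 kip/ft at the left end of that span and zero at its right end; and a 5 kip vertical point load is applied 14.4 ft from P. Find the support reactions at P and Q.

Resultant of the triangular load: ½ × 2.09 × 11.4 = 11.913 kip, acting at 9.2 ft from P (one-third of the span from the peak).
Taking moments about P: Q_y·21.4 − 25·sin51°·20.3 − 20·4.5 − (½·2.09·11.4)·9.2 − 5·14.4 = 0 → Q_y = 666.001/21.4 = 31.1215 ≈ 31.12 kip.
ΣF_y = 0: P_y + 31.1215 − 25·sin51° − 20 − ½·2.09·11.4 − 5 = 0 → P_y = 25.22 kip.
ΣF_x = 0: P_x + 25·cos51° = 0 → P_x = -15.73 kip.

P_x = -15.73 kip, P_y = 25.22 kip, Q_y = 31.12 kip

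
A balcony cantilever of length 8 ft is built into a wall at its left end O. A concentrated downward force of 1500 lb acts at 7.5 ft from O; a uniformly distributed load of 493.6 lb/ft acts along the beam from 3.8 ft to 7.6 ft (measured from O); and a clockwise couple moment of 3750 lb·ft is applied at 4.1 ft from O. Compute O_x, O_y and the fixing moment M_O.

O_x = 0, O_y = 3376 lb, M_O = 25690 lb·ft

Resultant of the distributed load: 493.6 × 3.8 = 1875.68 lb at 5.7 ft from O.
ΣF_x = 0: O_x = 0.
ΣF_y = 0: O_y − 1500 − 493.6·3.8 = 0 → O_y = 3376 lb.
ΣM about O: M_O − 1500·7.5 − (493.6·3.8)·5.7 − 3750 = 0 → M_O = 25690 lb·ft.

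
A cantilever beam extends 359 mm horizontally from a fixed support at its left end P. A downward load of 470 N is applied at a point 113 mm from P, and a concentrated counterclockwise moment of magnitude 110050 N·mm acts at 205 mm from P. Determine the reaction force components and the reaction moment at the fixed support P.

ΣF_x = 0: P_x = 0.
ΣF_y = 0: P_y − 470 = 0 → P_y = 470.0 N.
ΣM about P: M_P − 470·113 + 110050 = 0 → M_P = -56940 N·mm.

P_x = 0, P_y = 470.0 N, M_P = -56940 N·mm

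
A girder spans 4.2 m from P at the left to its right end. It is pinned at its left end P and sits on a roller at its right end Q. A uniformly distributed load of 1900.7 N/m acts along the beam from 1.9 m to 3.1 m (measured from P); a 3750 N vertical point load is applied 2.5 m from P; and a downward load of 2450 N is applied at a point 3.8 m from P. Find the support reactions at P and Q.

P_x = 0, P_y = 2674 N, Q_y = 5806 N

Resultant of the distributed load: 1900.7 × 1.2 = 2280.84 N at 2.5 m from P.
ΣM about P: Q_y·4.2 − (1900.7·1.2)·2.5 − 3750·2.5 − 2450·3.8 = 0 → Q_y = 24387.1/4.2 = 5806.45 ≈ 5806 N.
ΣF_y = 0: P_y + 5806.45 − 1900.7·1.2 − 3750 − 2450 = 0 → P_y = 2674 N.
ΣF_x = 0: no horizontal applied forces, so P_x = 0.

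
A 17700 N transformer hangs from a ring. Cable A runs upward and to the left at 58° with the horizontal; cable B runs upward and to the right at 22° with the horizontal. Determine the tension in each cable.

ΣF_x = 0: −T_A·cos58° + T_B·cos22° = 0 → T_B = 0.571536·T_A.
ΣF_y = 0: T_A·sin58° + T_B·sin22° = 17700.
Substitute: T_A·(0.848048 + 0.571536·0.374607) = 17700 → T_A = 16664.3 ≈ 16660 N.
Then T_B = 0.571536 × 16664.3 = 9524 N.

T_A = 16660 N, T_B = 9524 N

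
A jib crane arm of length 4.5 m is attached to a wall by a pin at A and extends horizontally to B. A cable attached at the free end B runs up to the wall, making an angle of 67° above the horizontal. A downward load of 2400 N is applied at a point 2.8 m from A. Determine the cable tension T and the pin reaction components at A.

ΣM about A: T·sin67°·4.5 − 2400·2.8 = 0 → T = 6720/(4.5·0.920505) = 1622.3 ≈ 1622 N.
ΣF_x = 0: A_x − T·cos67° = 0 → A_x = 1622.3 × 0.390731 = 633.9 N.
ΣF_y = 0: A_y + T·sin67° − 2400 = 0 → A_y = 2400 − 1622.3 × 0.920505 = 906.7 N.

T = 1622 N, A_x = 633.9 N, A_y = 906.7 N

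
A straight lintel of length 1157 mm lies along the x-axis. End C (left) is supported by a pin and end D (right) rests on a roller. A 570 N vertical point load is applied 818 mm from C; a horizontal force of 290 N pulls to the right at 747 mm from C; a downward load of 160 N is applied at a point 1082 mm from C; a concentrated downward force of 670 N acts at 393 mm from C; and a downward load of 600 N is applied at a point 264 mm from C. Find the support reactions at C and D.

C_x = -290.0 N, C_y = 1083 N, D_y = 917.1 N

Moments about C: D_y·1157 − 570·818 − 160·1082 − 670·393 − 600·264 = 0 → D_y = 1061090/1157 = 917.105 ≈ 917.1 N.
ΣF_y = 0: C_y + 917.105 − 570 − 160 − 670 − 600 = 0 → C_y = 1083 N.
ΣF_x = 0: C_x + 290 = 0 → C_x = -290.0 N.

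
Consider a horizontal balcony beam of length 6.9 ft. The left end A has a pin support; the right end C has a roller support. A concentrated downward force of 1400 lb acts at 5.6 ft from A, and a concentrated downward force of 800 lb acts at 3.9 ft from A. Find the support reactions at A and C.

A_x = 0, A_y = 611.6 lb, C_y = 1588 lb

ΣM about A: C_y·6.9 − 1400·5.6 − 800·3.9 = 0 → C_y = 10960/6.9 = 1588.41 ≈ 1588 lb.
ΣF_y = 0: A_y + 1588.41 − 1400 − 800 = 0 → A_y = 611.6 lb.
ΣF_x = 0: no horizontal applied forces, so A_x = 0.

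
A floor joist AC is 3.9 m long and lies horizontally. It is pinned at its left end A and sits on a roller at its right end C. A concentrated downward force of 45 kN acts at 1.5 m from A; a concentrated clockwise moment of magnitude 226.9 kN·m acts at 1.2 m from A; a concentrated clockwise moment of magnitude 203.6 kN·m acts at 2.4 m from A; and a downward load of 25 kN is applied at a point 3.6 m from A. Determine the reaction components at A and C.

Taking moments about A: C_y·3.9 − 45·1.5 − 226.9 − 203.6 − 25·3.6 = 0 → C_y = 588/3.9 = 150.769 ≈ 150.8 kN.
ΣF_y = 0: A_y + 150.769 − 45 − 25 = 0 → A_y = -80.77 kN.
ΣF_x = 0: no horizontal applied forces, so A_x = 0.

A_x = 0, A_y = -80.77 kN, C_y = 150.8 kN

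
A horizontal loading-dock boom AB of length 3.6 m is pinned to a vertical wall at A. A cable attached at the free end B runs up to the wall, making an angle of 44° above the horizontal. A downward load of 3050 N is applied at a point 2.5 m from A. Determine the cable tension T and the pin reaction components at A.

ΣM about A: T·sin44°·3.6 − 3050·2.5 = 0 → T = 7625/(3.6·0.694658) = 3049.06 ≈ 3049 N.
ΣF_x = 0: A_x − T·cos44° = 0 → A_x = 3049.06 × 0.71934 = 2193 N.
ΣF_y = 0: A_y + T·sin44° − 3050 = 0 → A_y = 3050 − 3049.06 × 0.694658 = 931.9 N.

T = 3049 N, A_x = 2193 N, A_y = 931.9 N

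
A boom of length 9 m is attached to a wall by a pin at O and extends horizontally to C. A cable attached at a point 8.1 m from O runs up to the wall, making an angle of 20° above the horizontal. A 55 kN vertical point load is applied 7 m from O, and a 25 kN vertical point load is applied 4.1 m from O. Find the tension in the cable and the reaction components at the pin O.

ΣM about O: T·sin20°·8.1 − 55·7 − 25·4.1 = 0 → T = 487.5/(8.1·0.34202) = 175.97 ≈ 176.0 kN.
ΣF_x = 0: O_x − T·cos20° = 0 → O_x = 175.97 × 0.939693 = 165.4 kN.
ΣF_y = 0: O_y + T·sin20° − 55 − 25 = 0 → O_y = 80 − 175.97 × 0.34202 = 19.81 kN.

T = 176.0 kN, O_x = 165.4 kN, O_y = 19.81 kN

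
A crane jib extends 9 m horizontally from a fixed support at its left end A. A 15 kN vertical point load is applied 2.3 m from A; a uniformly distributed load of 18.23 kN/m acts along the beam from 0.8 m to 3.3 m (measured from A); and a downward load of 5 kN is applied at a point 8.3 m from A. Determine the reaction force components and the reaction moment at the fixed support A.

Resultant of the distributed load: 18.23 × 2.5 = 45.575 kN at 2.05 m from A.
ΣF_x = 0: A_x = 0.
ΣF_y = 0: A_y − 15 − 18.23·2.5 − 5 = 0 → A_y = 65.58 kN.
ΣM about A: M_A − 15·2.3 − (18.23·2.5)·2.05 − 5·8.3 = 0 → M_A = 169.4 kN·m.

A_x = 0, A_y = 65.58 kN, M_A = 169.4 kN·m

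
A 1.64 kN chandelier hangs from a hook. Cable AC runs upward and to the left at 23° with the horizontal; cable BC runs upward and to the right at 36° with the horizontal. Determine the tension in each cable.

ΣF_x = 0: −T_AC·cos23° + T_BC·cos36° = 0 → T_BC = 1.13781·T_AC.
ΣF_y = 0: T_AC·sin23° + T_BC·sin36° = 1.64.
Substitute: T_AC·(0.390731 + 1.13781·0.587785) = 1.64 → T_AC = 1.54787 ≈ 1.548 kN.
Then T_BC = 1.13781 × 1.54787 = 1.761 kN.

T_AC = 1.548 kN, T_BC = 1.761 kN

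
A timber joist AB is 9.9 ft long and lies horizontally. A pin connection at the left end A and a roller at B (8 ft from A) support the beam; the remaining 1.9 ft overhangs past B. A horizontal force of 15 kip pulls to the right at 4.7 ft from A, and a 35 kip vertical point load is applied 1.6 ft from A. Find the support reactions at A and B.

Taking moments about A: B_y·8 − 35·1.6 = 0 → B_y = 56/8 = 7.000 kip.
ΣF_y = 0: A_y + 7 − 35 = 0 → A_y = 28.00 kip.
ΣF_x = 0: A_x + 15 = 0 → A_x = -15.00 kip.

A_x = -15.00 kip, A_y = 28.00 kip, B_y = 7.000 kip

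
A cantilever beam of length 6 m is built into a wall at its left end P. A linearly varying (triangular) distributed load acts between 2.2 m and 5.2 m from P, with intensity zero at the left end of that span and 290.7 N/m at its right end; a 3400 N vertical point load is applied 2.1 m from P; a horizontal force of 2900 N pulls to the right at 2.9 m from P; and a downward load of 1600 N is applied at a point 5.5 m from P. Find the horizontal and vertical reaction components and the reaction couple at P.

P_x = -2900 N, P_y = 5436 N, M_P = 17770 N·m

Resultant of the triangular load: ½ × 290.7 × 3 = 436.05 N, acting at 4.2 m from P (one-third of the span from the peak).
ΣF_x = 0: P_x + 2900 = 0 → P_x = -2900 N.
ΣF_y = 0: P_y − ½·290.7·3 − 3400 − 1600 = 0 → P_y = 5436 N.
ΣM about P: M_P − (½·290.7·3)·4.2 − 3400·2.1 − 1600·5.5 = 0 → M_P = 17770 N·m.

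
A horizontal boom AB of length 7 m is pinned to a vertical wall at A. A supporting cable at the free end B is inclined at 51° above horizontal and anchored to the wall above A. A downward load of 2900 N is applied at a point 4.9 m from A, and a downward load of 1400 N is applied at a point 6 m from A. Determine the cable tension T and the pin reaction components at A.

T = 4156 N, A_x = 2616 N, A_y = 1070 N

ΣM about A: T·sin51°·7 − 2900·4.9 − 1400·6 = 0 → T = 22610/(7·0.777146) = 4156.23 ≈ 4156 N.
ΣF_x = 0: A_x − T·cos51° = 0 → A_x = 4156.23 × 0.62932 = 2616 N.
ΣF_y = 0: A_y + T·sin51° − 2900 − 1400 = 0 → A_y = 4300 − 4156.23 × 0.777146 = 1070 N.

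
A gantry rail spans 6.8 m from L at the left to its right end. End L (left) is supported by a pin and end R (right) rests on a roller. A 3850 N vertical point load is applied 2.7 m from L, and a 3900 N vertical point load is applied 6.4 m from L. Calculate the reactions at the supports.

ΣM about L: R_y·6.8 − 3850·2.7 − 3900·6.4 = 0 → R_y = 35355/6.8 = 5199.26 ≈ 5199 N.
ΣF_y = 0: L_y + 5199.26 − 3850 − 3900 = 0 → L_y = 2551 N.
ΣF_x = 0: no horizontal applied forces, so L_x = 0.

L_x = 0, L_y = 2551 N, R_y = 5199 N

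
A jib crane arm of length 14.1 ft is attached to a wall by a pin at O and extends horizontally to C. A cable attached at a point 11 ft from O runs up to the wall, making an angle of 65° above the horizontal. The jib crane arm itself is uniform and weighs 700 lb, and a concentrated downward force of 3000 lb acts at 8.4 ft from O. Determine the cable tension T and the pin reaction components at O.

ΣM about O: T·sin65°·11 − 700·7.05 − 3000·8.4 = 0 → T = 30135/(11·0.906308) = 3022.75 ≈ 3023 lb.
ΣF_x = 0: O_x − T·cos65° = 0 → O_x = 3022.75 × 0.422618 = 1277 lb.
ΣF_y = 0: O_y + T·sin65° − 700 − 3000 = 0 → O_y = 3700 − 3022.75 × 0.906308 = 960.5 lb.

T = 3023 lb, O_x = 1277 lb, O_y = 960.5 lb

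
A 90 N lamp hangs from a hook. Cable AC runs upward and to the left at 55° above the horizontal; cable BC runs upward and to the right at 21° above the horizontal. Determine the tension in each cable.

T_AC = 86.59 N, T_BC = 53.20 N

ΣF_x = 0: −T_AC·cos55° + T_BC·cos21° = 0 → T_BC = 0.614384·T_AC.
ΣF_y = 0: T_AC·sin55° + T_BC·sin21° = 90.
Substitute: T_AC·(0.819152 + 0.614384·0.358368) = 90 → T_AC = 86.5945 ≈ 86.59 N.
Then T_BC = 0.614384 × 86.5945 = 53.20 N.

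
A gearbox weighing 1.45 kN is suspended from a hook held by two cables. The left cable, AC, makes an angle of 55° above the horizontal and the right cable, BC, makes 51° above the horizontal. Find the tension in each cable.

ΣF_x = 0: −T_AC·cos55° + T_BC·cos51° = 0 → T_BC = 0.911422·T_AC.
ΣF_y = 0: T_AC·sin55° + T_BC·sin51° = 1.45.
Substitute: T_AC·(0.819152 + 0.911422·0.777146) = 1.45 → T_AC = 0.949288 ≈ 0.9493 kN.
Then T_BC = 0.911422 × 0.949288 = 0.8652 kN.

T_AC = 0.9493 kN, T_BC = 0.8652 kN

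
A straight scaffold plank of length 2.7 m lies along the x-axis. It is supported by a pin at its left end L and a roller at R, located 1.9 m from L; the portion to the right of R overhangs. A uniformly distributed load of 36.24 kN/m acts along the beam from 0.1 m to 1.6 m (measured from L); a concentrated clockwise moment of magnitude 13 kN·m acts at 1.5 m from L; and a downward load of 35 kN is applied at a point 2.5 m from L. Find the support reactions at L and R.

Resultant of the distributed load: 36.24 × 1.5 = 54.36 kN at 0.85 m from L.
ΣM about L: R_y·1.9 − (36.24·1.5)·0.85 − 13 − 35·2.5 = 0 → R_y = 146.706/1.9 = 77.2137 ≈ 77.21 kN.
ΣF_y = 0: L_y + 77.2137 − 36.24·1.5 − 35 = 0 → L_y = 12.15 kN.
ΣF_x = 0: no horizontal applied forces, so L_x = 0.

L_x = 0, L_y = 12.15 kN, R_y = 77.21 kN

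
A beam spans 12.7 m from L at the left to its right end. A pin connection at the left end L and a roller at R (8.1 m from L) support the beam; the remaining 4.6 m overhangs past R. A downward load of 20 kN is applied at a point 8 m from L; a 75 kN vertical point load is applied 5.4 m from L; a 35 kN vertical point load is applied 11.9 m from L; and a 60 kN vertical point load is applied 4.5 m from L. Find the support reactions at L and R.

Moments about L: R_y·8.1 − 20·8 − 75·5.4 − 35·11.9 − 60·4.5 = 0 → R_y = 1251.5/8.1 = 154.506 ≈ 154.5 kN.
ΣF_y = 0: L_y + 154.506 − 20 − 75 − 35 − 60 = 0 → L_y = 35.49 kN.
ΣF_x = 0: no horizontal applied forces, so L_x = 0.

L_x = 0, L_y = 35.49 kN, R_y = 154.5 kN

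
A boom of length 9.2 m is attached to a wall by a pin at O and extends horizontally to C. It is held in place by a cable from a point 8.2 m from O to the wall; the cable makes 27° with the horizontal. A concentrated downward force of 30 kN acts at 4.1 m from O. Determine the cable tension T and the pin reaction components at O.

ΣM about O: T·sin27°·8.2 − 30·4.1 = 0 → T = 123/(8.2·0.45399) = 33.0404 ≈ 33.04 kN.
ΣF_x = 0: O_x − T·cos27° = 0 → O_x = 33.0404 × 0.891007 = 29.44 kN.
ΣF_y = 0: O_y + T·sin27° − 30 = 0 → O_y = 30 − 33.0404 × 0.45399 = 15.00 kN.

T = 33.04 kN, O_x = 29.44 kN, O_y = 15.00 kN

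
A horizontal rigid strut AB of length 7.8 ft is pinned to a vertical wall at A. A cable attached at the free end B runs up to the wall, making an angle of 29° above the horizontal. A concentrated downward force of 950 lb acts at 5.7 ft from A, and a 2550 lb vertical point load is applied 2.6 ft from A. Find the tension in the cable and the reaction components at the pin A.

T = 3185 lb, A_x = 2786 lb, A_y = 1956 lb

ΣM about A: T·sin29°·7.8 − 950·5.7 − 2550·2.6 = 0 → T = 12045/(7.8·0.48481) = 3185.23 ≈ 3185 lb.
ΣF_x = 0: A_x − T·cos29° = 0 → A_x = 3185.23 × 0.87462 = 2786 lb.
ΣF_y = 0: A_y + T·sin29° − 950 − 2550 = 0 → A_y = 3500 − 3185.23 × 0.48481 = 1956 lb.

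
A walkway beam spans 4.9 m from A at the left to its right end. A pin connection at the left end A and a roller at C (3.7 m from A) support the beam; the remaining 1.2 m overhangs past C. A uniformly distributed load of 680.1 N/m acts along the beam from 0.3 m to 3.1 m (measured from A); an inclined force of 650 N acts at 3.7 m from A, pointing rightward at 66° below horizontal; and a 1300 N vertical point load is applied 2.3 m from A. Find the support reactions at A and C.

Resultant of the distributed load: 680.1 × 2.8 = 1904.28 N at 1.7 m from A.
Moments about A: C_y·3.7 − (680.1·2.8)·1.7 − 650·sin66°·3.7 − 1300·2.3 = 0 → C_y = 8424.35/3.7 = 2276.85 ≈ 2277 N.
ΣF_y = 0: A_y + 2276.85 − 680.1·2.8 − 650·sin66° − 1300 = 0 → A_y = 1521 N.
ΣF_x = 0: A_x + 650·cos66° = 0 → A_x = -264.4 N.

A_x = -264.4 N, A_y = 1521 N, C_y = 2277 N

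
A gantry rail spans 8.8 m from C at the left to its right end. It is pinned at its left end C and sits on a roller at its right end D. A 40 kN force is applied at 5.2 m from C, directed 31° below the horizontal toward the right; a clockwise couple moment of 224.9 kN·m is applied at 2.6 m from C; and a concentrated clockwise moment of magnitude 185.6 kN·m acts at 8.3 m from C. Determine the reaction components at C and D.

C_x = -34.29 kN, C_y = -38.22 kN, D_y = 58.82 kN

ΣM about C: D_y·8.8 − 40·sin31°·5.2 − 224.9 − 185.6 = 0 → D_y = 517.628/8.8 = 58.8214 ≈ 58.82 kN.
ΣF_y = 0: C_y + 58.8214 − 40·sin31° = 0 → C_y = -38.22 kN.
ΣF_x = 0: C_x + 40·cos31° = 0 → C_x = -34.29 kN.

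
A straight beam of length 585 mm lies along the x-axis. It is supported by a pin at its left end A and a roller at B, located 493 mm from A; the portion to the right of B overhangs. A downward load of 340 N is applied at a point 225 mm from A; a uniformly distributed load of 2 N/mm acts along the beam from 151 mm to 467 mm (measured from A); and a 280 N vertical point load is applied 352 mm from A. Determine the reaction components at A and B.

Resultant of the distributed load: 2 × 316 = 632 N at 309 mm from A.
Moments about A: B_y·493 − 340·225 − (2·316)·309 − 280·352 = 0 → B_y = 370348/493 = 751.213 ≈ 751.2 N.
ΣF_y = 0: A_y + 751.213 − 340 − 2·316 − 280 = 0 → A_y = 500.8 N.
ΣF_x = 0: no horizontal applied forces, so A_x = 0.

A_x = 0, A_y = 500.8 N, B_y = 751.2 N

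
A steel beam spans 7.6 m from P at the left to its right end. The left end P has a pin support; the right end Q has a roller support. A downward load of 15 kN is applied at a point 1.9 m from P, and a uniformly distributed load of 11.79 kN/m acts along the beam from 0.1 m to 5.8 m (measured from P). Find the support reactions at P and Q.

Resultant of the distributed load: 11.79 × 5.7 = 67.203 kN at 2.95 m from P.
Moments about P: Q_y·7.6 − 15·1.9 − (11.79·5.7)·2.95 = 0 → Q_y = 226.74885/7.6 = 29.8354 ≈ 29.84 kN.
ΣF_y = 0: P_y + 29.8354 − 15 − 11.79·5.7 = 0 → P_y = 52.37 kN.
ΣF_x = 0: no horizontal applied forces, so P_x = 0.

P_x = 0, P_y = 52.37 kN, Q_y = 29.84 kN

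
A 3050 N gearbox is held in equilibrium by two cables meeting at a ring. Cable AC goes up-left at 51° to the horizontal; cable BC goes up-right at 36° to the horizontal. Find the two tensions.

T_AC = 2471 N, T_BC = 1922 N

ΣF_x = 0: −T_AC·cos51° + T_BC·cos36° = 0 → T_BC = 0.777883·T_AC.
ΣF_y = 0: T_AC·sin51° + T_BC·sin36° = 3050.
Substitute: T_AC·(0.777146 + 0.777883·0.587785) = 3050 → T_AC = 2470.89 ≈ 2471 N.
Then T_BC = 0.777883 × 2470.89 = 1922 N.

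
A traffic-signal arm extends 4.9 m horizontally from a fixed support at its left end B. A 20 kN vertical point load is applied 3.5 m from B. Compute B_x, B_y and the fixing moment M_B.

ΣF_x = 0: B_x = 0.
ΣF_y = 0: B_y − 20 = 0 → B_y = 20.00 kN.
ΣM about B: M_B − 20·3.5 = 0 → M_B = 70.00 kN·m.

B_x = 0, B_y = 20.00 kN, M_B = 70.00 kN·m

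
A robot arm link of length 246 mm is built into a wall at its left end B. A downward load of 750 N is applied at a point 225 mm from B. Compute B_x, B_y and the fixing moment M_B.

B_x = 0, B_y = 750.0 N, M_B = 168800 N·mm

ΣF_x = 0: B_x = 0.
ΣF_y = 0: B_y − 750 = 0 → B_y = 750.0 N.
ΣM about B: M_B − 750·225 = 0 → M_B = 168800 N·mm.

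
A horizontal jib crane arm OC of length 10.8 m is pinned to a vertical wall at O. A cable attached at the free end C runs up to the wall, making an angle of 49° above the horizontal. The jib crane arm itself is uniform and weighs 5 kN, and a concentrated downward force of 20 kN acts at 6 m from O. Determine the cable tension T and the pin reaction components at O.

T = 18.03 kN, O_x = 11.83 kN, O_y = 11.39 kN

ΣM about O: T·sin49°·10.8 − 5·5.4 − 20·6 = 0 → T = 147/(10.8·0.75471) = 18.0349 ≈ 18.03 kN.
ΣF_x = 0: O_x − T·cos49° = 0 → O_x = 18.0349 × 0.656059 = 11.83 kN.
ΣF_y = 0: O_y + T·sin49° − 5 − 20 = 0 → O_y = 25 − 18.0349 × 0.75471 = 11.39 kN.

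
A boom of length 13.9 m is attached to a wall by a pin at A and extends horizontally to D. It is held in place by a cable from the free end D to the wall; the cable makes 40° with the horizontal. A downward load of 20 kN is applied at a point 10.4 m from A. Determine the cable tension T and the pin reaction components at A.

T = 23.28 kN, A_x = 17.83 kN, A_y = 5.036 kN

ΣM about A: T·sin40°·13.9 − 20·10.4 = 0 → T = 208/(13.9·0.642788) = 23.2799 ≈ 23.28 kN.
ΣF_x = 0: A_x − T·cos40° = 0 → A_x = 23.2799 × 0.766044 = 17.83 kN.
ΣF_y = 0: A_y + T·sin40° − 20 = 0 → A_y = 20 − 23.2799 × 0.642788 = 5.036 kN.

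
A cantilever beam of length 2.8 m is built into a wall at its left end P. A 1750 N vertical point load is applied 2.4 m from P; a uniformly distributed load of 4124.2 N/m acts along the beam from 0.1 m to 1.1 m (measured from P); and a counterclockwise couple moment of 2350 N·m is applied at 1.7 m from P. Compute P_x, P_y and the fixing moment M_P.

P_x = 0, P_y = 5874 N, M_P = 4325 N·m

Resultant of the distributed load: 4124.2 × 1 = 4124.2 N at 0.6 m from P.
ΣF_x = 0: P_x = 0.
ΣF_y = 0: P_y − 1750 − 4124.2·1 = 0 → P_y = 5874 N.
ΣM about P: M_P − 1750·2.4 − (4124.2·1)·0.6 + 2350 = 0 → M_P = 4325 N·m.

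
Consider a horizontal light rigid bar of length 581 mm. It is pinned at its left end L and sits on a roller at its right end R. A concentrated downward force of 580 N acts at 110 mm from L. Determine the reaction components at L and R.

Taking moments about L: R_y·581 − 580·110 = 0 → R_y = 63800/581 = 109.811 ≈ 109.8 N.
ΣF_y = 0: L_y + 109.811 − 580 = 0 → L_y = 470.2 N.
ΣF_x = 0: no horizontal applied forces, so L_x = 0.

L_x = 0, L_y = 470.2 N, R_y = 109.8 N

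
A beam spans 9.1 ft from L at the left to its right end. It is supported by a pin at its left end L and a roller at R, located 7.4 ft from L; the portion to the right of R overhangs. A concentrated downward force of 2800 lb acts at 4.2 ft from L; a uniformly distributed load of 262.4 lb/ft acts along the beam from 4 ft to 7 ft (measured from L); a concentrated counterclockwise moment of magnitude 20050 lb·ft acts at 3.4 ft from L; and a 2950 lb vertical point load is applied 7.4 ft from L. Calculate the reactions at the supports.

L_x = 0, L_y = 4122 lb, R_y = 2415 lb

Resultant of the distributed load: 262.4 × 3 = 787.2 lb at 5.5 ft from L.
Moments about L: R_y·7.4 − 2800·4.2 − (262.4·3)·5.5 + 20050 − 2950·7.4 = 0 → R_y = 17869.6/7.4 = 2414.81 ≈ 2415 lb.
ΣF_y = 0: L_y + 2414.81 − 2800 − 262.4·3 − 2950 = 0 → L_y = 4122 lb.
ΣF_x = 0: no horizontal applied forces, so L_x = 0.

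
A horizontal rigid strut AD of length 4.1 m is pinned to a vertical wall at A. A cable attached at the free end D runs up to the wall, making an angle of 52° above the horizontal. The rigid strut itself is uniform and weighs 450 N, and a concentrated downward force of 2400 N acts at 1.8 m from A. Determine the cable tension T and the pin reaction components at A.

T = 1623 N, A_x = 999.0 N, A_y = 1571 N

ΣM about A: T·sin52°·4.1 − 450·2.05 − 2400·1.8 = 0 → T = 5242.5/(4.1·0.788011) = 1622.64 ≈ 1623 N.
ΣF_x = 0: A_x − T·cos52° = 0 → A_x = 1622.64 × 0.615661 = 999.0 N.
ΣF_y = 0: A_y + T·sin52° − 450 − 2400 = 0 → A_y = 2850 − 1622.64 × 0.788011 = 1571 N.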